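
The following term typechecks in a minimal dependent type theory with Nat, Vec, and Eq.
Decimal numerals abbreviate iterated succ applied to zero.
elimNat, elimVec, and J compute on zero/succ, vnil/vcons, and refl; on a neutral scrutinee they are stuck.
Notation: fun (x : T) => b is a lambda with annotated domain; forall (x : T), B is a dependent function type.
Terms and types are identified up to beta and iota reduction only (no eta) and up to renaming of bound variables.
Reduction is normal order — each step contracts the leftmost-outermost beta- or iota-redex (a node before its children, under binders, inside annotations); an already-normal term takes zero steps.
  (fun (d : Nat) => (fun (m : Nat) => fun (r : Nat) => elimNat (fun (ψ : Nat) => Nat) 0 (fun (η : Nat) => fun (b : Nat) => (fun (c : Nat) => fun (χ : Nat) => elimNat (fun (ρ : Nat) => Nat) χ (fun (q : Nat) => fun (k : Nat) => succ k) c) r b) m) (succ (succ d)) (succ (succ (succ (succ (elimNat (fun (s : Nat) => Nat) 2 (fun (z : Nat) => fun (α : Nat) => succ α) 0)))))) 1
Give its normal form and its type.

reduced normal form:
  18
inferred type:
  Nat
observation: 79 normal-order steps normalize the term, beginning with a beta-redex.


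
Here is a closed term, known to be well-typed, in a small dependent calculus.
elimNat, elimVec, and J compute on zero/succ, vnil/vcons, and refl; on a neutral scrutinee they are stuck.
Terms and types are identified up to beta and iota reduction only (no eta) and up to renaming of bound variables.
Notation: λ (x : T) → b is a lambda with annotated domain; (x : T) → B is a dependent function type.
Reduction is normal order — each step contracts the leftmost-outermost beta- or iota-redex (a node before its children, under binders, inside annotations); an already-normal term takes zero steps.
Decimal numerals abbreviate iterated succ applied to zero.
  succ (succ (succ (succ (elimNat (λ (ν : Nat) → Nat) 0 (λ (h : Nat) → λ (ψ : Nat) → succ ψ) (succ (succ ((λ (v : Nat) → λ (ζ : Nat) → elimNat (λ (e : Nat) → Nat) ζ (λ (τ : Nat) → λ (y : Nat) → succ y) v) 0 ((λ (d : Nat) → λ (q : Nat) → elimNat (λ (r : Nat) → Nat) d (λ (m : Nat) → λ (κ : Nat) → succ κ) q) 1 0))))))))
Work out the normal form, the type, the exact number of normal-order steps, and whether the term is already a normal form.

reduced normal form:
  7
inferred type:
  Nat
steps to reach normal form (normal order): 16
started in normal form: no
first redex: an elimNat iota-redex


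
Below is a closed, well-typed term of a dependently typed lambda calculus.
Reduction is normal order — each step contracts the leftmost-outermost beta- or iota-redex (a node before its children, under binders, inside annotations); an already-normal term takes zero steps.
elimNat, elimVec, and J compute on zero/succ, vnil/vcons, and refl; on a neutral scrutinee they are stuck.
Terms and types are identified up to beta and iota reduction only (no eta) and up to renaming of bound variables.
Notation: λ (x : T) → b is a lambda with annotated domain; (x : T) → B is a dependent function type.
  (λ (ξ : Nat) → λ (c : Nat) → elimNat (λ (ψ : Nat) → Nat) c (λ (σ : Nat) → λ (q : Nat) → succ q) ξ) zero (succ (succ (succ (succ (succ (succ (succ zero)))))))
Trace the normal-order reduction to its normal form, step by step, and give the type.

normal-order reduction sequence:
  (λ (ξ : Nat) → λ (c : Nat) → elimNat (λ (ψ : Nat) → Nat) c (λ (σ : Nat) → λ (q : Nat) → succ q) ξ) zero (succ (succ (succ (succ (succ (succ (succ zero)))))))
  ~> (λ (ξ : Nat) → elimNat (λ (c : Nat) → Nat) ξ (λ (ψ : Nat) → λ (σ : Nat) → succ σ) zero) (succ (succ (succ (succ (succ (succ (succ zero)))))))
  ~> elimNat (λ (ξ : Nat) → Nat) (succ (succ (succ (succ (succ (succ (succ zero))))))) (λ (c : Nat) → λ (ψ : Nat) → succ ψ) zero
  ~> succ (succ (succ (succ (succ (succ (succ zero))))))
inferred type:
  Nat


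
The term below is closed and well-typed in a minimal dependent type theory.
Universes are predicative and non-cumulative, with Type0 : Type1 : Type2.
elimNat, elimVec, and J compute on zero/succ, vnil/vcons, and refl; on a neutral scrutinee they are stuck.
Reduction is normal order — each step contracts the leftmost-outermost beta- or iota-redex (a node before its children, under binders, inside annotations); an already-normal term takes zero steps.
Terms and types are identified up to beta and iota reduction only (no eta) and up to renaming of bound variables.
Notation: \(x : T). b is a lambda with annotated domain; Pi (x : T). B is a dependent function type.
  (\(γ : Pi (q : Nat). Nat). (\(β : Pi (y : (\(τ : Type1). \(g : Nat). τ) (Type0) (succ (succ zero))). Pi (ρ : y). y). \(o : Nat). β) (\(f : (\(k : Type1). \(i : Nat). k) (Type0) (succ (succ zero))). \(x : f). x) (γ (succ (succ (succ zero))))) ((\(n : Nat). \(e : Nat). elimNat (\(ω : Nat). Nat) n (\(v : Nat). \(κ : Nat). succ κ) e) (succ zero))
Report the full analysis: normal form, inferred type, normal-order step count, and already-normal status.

normal form:
  \(γ : Type0). \(q : γ). q
inferred type:
  Pi (γ : Type0). Pi (q : γ). γ
normal-order step count: 5
already normal: no
first contracted redex: a beta-redex


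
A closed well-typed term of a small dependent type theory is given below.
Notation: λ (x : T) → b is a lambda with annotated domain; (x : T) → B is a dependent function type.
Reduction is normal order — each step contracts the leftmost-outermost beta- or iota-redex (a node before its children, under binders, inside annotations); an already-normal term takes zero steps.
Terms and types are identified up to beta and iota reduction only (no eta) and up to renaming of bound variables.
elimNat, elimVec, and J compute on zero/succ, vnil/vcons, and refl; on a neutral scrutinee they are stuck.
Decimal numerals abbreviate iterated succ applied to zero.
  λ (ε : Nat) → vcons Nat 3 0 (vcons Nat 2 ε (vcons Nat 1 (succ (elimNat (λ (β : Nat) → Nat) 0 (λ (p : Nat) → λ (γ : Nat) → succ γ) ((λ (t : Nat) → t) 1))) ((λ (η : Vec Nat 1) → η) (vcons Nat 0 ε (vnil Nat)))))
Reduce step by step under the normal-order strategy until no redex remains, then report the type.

reduction (normal order):
  λ (ε : Nat) → vcons Nat 3 0 (vcons Nat 2 ε (vcons Nat 1 (succ (elimNat (λ (β : Nat) → Nat) 0 (λ (p : Nat) → λ (γ : Nat) → succ γ) ((λ (t : Nat) → t) 1))) ((λ (η : Vec Nat 1) → η) (vcons Nat 0 ε (vnil Nat)))))
  ~> λ (ε : Nat) → vcons Nat 3 0 (vcons Nat 2 ε (vcons Nat 1 (succ (elimNat (λ (β : Nat) → Nat) 0 (λ (p : Nat) → λ (γ : Nat) → succ γ) 1)) ((λ (t : Vec Nat 1) → t) (vcons Nat 0 ε (vnil Nat)))))
  ~> λ (ε : Nat) → vcons Nat 3 0 (vcons Nat 2 ε (vcons Nat 1 (succ ((λ (β : Nat) → λ (p : Nat) → succ p) 0 (elimNat (λ (γ : Nat) → Nat) 0 (λ (t : Nat) → λ (η : Nat) → succ η) 0))) ((λ (r : Vec Nat 1) → r) (vcons Nat 0 ε (vnil Nat)))))
  ~> λ (ε : Nat) → vcons Nat 3 0 (vcons Nat 2 ε (vcons Nat 1 (succ ((λ (β : Nat) → succ β) (elimNat (λ (p : Nat) → Nat) 0 (λ (γ : Nat) → λ (t : Nat) → succ t) 0))) ((λ (η : Vec Nat 1) → η) (vcons Nat 0 ε (vnil Nat)))))
  ~> λ (ε : Nat) → vcons Nat 3 0 (vcons Nat 2 ε (vcons Nat 1 (succ (succ (elimNat (λ (β : Nat) → Nat) 0 (λ (p : Nat) → λ (γ : Nat) → succ γ) 0))) ((λ (t : Vec Nat 1) → t) (vcons Nat 0 ε (vnil Nat)))))
  ~> λ (ε : Nat) → vcons Nat 3 0 (vcons Nat 2 ε (vcons Nat 1 2 ((λ (β : Vec Nat 1) → β) (vcons Nat 0 ε (vnil Nat)))))
  ~> λ (ε : Nat) → vcons Nat 3 0 (vcons Nat 2 ε (vcons Nat 1 2 (vcons Nat 0 ε (vnil Nat))))
the term's type:
  (ε : Nat) → Vec Nat 4


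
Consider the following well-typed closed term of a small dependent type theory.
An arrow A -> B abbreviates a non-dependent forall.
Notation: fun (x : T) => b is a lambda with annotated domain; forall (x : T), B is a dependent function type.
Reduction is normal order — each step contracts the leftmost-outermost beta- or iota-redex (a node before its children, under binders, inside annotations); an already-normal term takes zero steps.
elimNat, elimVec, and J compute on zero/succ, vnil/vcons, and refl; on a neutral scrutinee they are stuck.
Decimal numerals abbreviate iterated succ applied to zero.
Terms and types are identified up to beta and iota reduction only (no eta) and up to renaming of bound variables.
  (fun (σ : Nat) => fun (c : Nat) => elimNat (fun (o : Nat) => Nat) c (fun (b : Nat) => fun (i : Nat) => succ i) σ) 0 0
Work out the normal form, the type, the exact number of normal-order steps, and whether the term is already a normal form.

resulting normal form:
  0
inferred type:
  Nat
steps to reach normal form (normal order): 3
term was already normal: no
first contracted redex: a beta-redex


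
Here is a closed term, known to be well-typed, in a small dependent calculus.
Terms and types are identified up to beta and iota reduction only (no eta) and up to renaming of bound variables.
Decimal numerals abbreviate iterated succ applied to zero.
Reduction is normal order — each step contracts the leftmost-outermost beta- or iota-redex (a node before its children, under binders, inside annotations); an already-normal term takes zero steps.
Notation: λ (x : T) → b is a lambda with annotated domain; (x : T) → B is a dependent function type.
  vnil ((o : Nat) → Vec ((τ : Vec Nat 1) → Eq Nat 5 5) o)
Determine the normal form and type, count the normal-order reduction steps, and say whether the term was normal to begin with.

normal form:
  vnil ((o : Nat) → Vec ((τ : Vec Nat 1) → Eq Nat 5 5) o)
type:
  Vec ((o : Nat) → Vec ((τ : Vec Nat 1) → Eq Nat 5 5) o) 0
normal-order step count: 0
already normal: yes


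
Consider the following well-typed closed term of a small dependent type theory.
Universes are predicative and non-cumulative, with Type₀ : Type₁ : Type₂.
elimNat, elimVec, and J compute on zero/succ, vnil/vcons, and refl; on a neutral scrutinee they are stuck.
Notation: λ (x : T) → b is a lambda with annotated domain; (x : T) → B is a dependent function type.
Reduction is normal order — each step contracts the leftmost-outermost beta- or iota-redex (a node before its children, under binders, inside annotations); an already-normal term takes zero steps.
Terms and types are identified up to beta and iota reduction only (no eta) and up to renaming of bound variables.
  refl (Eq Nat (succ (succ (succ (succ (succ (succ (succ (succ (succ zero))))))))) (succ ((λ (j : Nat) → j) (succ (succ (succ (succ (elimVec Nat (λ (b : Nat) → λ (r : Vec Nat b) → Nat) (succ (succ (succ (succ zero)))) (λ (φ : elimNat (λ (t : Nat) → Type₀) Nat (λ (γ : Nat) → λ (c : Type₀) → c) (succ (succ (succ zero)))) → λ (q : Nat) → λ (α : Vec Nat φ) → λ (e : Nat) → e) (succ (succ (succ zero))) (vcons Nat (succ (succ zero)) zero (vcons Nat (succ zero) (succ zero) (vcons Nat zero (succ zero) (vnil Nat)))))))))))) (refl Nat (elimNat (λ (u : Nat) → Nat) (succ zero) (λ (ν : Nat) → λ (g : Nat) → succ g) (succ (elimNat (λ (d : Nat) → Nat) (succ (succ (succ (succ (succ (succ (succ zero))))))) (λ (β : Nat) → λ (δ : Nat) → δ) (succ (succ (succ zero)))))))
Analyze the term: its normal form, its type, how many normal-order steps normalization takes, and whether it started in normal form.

reduced normal form:
  refl (Eq Nat (succ (succ (succ (succ (succ (succ (succ (succ (succ zero))))))))) (succ (succ (succ (succ (succ (succ (succ (succ (succ zero)))))))))) (refl Nat (succ (succ (succ (succ (succ (succ (succ (succ (succ zero))))))))))
the term's type:
  Eq (Eq Nat (succ (succ (succ (succ (succ (succ (succ (succ (succ zero))))))))) (succ (succ (succ (succ (succ (succ (succ (succ (succ zero)))))))))) (refl Nat (succ (succ (succ (succ (succ (succ (succ (succ (succ zero)))))))))) (refl Nat (succ (succ (succ (succ (succ (succ (succ (succ (succ zero))))))))))
reduction steps (normal order): 52
already normal: no
first contracted redex: a beta-redex


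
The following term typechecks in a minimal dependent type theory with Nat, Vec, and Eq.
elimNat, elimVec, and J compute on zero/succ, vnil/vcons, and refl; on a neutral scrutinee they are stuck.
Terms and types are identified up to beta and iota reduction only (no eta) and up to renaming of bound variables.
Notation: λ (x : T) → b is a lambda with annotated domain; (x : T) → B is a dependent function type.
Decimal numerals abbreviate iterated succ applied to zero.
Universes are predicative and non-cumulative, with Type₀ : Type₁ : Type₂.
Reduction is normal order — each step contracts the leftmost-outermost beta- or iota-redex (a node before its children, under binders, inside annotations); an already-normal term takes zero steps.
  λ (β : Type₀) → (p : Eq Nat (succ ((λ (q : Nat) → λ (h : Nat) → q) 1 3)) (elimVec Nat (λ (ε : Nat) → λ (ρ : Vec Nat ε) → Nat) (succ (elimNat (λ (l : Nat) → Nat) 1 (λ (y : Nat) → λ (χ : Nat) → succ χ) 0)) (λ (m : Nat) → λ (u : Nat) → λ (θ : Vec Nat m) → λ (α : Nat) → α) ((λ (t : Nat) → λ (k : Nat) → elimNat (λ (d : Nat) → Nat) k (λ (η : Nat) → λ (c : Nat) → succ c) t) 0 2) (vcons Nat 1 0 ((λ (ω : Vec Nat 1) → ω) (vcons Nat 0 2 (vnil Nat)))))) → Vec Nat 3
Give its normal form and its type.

reduced normal form:
  λ (β : Type₀) → (p : Eq Nat 2 2) → Vec Nat 3
inferred type:
  (β : Type₀) → Type₀
observation: normalization takes exactly 15 steps under the normal-order strategy.


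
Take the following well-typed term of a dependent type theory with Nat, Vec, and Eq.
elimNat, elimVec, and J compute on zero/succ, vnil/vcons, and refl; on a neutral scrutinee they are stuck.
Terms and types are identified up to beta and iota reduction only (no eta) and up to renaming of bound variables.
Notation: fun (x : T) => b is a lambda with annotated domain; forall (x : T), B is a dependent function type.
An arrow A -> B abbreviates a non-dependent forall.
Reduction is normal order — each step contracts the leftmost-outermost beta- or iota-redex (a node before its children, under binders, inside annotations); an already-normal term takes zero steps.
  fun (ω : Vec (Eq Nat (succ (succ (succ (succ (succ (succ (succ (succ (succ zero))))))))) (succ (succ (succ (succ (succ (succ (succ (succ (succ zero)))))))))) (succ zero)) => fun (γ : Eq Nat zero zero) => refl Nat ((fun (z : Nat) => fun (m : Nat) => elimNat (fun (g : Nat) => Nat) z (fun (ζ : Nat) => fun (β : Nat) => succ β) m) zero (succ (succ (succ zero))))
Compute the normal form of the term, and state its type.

resulting normal form:
  fun (ω : Vec (Eq Nat (succ (succ (succ (succ (succ (succ (succ (succ (succ zero))))))))) (succ (succ (succ (succ (succ (succ (succ (succ (succ zero)))))))))) (succ zero)) => fun (γ : Eq Nat zero zero) => refl Nat (succ (succ (succ zero)))
inferred type:
  Vec (Eq Nat (succ (succ (succ (succ (succ (succ (succ (succ (succ zero))))))))) (succ (succ (succ (succ (succ (succ (succ (succ (succ zero)))))))))) (succ zero) -> Eq Nat zero zero -> Eq Nat (succ (succ (succ zero))) (succ (succ (succ zero)))
observation: 12 normal-order steps normalize the term, beginning with a beta-redex.


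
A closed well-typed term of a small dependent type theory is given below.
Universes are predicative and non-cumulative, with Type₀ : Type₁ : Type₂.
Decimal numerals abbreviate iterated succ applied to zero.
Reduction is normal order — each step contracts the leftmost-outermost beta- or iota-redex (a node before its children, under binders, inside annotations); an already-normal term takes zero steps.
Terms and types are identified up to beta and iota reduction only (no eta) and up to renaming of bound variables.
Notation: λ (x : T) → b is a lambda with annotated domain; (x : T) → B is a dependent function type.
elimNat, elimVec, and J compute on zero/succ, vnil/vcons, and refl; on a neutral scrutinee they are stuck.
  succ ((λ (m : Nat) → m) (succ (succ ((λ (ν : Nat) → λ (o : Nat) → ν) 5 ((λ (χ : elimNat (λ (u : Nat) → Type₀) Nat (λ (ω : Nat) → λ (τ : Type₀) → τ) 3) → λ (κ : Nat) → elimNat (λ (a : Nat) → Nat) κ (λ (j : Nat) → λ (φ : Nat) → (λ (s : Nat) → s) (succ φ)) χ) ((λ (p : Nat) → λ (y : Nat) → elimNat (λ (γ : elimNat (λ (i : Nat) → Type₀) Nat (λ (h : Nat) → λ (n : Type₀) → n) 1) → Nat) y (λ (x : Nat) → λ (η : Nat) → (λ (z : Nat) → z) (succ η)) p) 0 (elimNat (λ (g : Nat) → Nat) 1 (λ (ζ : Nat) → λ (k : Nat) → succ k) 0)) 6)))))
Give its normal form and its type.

normal form:
  8
the term's type:
  Nat


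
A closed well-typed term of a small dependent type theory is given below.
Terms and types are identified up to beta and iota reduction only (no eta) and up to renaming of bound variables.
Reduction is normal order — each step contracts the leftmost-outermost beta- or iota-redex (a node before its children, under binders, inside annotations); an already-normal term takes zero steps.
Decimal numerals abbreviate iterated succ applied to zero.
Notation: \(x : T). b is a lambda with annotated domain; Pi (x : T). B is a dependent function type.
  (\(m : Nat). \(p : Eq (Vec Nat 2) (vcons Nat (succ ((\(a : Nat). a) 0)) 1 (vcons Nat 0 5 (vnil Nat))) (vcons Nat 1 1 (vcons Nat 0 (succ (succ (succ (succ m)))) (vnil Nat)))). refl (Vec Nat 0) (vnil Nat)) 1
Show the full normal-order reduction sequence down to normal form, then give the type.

normal-order reduction sequence:
  (\(m : Nat). \(p : Eq (Vec Nat 2) (vcons Nat (succ ((\(a : Nat). a) 0)) 1 (vcons Nat 0 5 (vnil Nat))) (vcons Nat 1 1 (vcons Nat 0 (succ (succ (succ (succ m)))) (vnil Nat)))). refl (Vec Nat 0) (vnil Nat)) 1
  ~> \(m : Eq (Vec Nat 2) (vcons Nat (succ ((\(p : Nat). p) 0)) 1 (vcons Nat 0 5 (vnil Nat))) (vcons Nat 1 1 (vcons Nat 0 5 (vnil Nat)))). refl (Vec Nat 0) (vnil Nat)
  ~> \(m : Eq (Vec Nat 2) (vcons Nat 1 1 (vcons Nat 0 5 (vnil Nat))) (vcons Nat 1 1 (vcons Nat 0 5 (vnil Nat)))). refl (Vec Nat 0) (vnil Nat)
the term's type:
  Pi (m : Eq (Vec Nat 2) (vcons Nat 1 1 (vcons Nat 0 5 (vnil Nat))) (vcons Nat 1 1 (vcons Nat 0 5 (vnil Nat)))). Eq (Vec Nat 0) (vnil Nat) (vnil Nat)


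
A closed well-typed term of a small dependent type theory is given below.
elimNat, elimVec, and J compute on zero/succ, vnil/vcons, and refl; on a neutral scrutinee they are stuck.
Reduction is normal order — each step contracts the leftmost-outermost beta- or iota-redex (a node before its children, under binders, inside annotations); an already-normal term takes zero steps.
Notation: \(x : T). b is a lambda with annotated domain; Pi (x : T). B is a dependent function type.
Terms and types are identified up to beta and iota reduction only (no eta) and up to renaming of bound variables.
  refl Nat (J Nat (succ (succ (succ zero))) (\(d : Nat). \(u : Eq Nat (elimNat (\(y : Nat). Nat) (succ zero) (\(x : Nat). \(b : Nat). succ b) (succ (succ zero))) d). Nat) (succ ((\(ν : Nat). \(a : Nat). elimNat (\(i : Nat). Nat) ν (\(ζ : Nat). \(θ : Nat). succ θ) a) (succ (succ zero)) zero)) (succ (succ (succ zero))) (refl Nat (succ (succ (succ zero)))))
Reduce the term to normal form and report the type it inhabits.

reduced normal form:
  refl Nat (succ (succ (succ zero)))
type:
  Eq Nat (succ (succ (succ zero))) (succ (succ (succ zero)))


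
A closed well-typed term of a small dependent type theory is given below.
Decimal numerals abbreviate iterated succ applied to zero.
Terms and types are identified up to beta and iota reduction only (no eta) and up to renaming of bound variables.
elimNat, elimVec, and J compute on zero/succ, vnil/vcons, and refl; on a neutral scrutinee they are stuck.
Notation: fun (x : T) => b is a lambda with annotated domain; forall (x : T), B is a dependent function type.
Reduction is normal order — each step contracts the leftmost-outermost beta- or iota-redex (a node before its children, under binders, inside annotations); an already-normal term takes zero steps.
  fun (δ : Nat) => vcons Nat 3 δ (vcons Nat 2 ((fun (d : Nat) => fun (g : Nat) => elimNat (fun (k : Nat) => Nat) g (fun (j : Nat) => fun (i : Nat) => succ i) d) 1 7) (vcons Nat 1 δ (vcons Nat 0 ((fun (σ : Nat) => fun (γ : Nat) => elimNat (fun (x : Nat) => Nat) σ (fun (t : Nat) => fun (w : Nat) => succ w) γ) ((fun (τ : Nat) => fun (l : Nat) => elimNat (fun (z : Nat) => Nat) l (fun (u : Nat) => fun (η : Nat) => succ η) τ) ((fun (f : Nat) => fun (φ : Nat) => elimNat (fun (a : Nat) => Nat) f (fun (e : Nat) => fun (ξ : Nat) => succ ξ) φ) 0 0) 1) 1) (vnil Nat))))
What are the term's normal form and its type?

reduced normal form:
  fun (δ : Nat) => vcons Nat 3 δ (vcons Nat 2 8 (vcons Nat 1 δ (vcons Nat 0 2 (vnil Nat))))
the term's type:
  forall (δ : Nat), Vec Nat 4
observation: normalization takes exactly 18 steps under the normal-order strategy.


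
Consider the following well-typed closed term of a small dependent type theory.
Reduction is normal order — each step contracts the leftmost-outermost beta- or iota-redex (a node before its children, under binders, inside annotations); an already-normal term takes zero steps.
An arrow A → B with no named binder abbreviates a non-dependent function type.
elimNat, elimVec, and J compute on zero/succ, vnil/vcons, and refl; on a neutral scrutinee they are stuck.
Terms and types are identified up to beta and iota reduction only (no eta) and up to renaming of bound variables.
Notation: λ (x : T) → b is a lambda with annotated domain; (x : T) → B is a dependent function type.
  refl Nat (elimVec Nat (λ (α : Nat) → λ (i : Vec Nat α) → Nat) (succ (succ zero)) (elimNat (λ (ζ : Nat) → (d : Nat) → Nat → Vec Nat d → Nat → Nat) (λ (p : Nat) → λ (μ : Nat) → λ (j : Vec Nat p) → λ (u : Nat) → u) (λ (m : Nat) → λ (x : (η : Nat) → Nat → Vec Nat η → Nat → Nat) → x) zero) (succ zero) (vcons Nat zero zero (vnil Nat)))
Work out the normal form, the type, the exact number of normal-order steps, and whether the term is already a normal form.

reduced normal form:
  refl Nat (succ (succ zero))
type:
  Eq Nat (succ (succ zero)) (succ (succ zero))
steps to reach normal form (normal order): 7
term was already normal: no
first redex: an elimVec iota-redex


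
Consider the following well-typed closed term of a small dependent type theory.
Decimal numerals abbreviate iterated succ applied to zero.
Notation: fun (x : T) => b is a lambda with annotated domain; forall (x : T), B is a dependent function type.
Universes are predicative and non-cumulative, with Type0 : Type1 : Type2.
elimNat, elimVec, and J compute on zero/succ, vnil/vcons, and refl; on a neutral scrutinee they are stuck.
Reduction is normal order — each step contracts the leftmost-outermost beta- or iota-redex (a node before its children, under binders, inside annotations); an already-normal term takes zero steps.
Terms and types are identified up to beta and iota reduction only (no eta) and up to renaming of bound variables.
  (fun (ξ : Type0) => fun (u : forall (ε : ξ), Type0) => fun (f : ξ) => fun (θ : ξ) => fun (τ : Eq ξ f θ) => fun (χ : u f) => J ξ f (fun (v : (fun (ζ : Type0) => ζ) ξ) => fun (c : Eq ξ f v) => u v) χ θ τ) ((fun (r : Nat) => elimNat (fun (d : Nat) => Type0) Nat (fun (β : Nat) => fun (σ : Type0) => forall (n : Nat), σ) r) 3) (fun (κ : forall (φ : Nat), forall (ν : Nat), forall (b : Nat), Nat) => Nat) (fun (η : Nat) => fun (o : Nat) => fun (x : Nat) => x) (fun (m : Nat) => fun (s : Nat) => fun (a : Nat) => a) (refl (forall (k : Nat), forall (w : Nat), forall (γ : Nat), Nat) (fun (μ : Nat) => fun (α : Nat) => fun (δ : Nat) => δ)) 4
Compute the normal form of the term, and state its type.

normal form:
  4
inferred type:
  Nat


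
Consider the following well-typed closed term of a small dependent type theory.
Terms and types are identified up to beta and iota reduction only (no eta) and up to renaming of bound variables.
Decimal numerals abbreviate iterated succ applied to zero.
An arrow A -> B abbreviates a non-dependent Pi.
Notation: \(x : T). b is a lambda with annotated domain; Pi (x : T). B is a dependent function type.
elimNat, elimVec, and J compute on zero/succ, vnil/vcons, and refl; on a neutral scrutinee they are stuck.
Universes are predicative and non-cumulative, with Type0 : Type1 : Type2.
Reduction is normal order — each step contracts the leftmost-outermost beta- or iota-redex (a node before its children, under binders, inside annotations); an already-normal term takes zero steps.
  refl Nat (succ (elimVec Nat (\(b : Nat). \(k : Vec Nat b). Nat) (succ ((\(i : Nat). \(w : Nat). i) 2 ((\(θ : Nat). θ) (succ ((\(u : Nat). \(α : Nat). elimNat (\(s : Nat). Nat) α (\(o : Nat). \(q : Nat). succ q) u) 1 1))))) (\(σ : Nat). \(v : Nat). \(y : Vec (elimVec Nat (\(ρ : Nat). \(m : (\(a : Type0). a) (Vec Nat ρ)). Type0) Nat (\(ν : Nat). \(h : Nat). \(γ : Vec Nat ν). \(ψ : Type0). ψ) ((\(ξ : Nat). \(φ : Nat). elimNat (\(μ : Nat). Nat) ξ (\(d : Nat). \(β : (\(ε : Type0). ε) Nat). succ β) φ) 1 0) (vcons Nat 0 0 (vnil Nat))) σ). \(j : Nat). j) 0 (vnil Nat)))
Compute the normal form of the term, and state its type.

normal form:
  refl Nat 4
type:
  Eq Nat 4 4
observation: 3 normal-order steps normalize the term, beginning with an elimVec iota-redex.


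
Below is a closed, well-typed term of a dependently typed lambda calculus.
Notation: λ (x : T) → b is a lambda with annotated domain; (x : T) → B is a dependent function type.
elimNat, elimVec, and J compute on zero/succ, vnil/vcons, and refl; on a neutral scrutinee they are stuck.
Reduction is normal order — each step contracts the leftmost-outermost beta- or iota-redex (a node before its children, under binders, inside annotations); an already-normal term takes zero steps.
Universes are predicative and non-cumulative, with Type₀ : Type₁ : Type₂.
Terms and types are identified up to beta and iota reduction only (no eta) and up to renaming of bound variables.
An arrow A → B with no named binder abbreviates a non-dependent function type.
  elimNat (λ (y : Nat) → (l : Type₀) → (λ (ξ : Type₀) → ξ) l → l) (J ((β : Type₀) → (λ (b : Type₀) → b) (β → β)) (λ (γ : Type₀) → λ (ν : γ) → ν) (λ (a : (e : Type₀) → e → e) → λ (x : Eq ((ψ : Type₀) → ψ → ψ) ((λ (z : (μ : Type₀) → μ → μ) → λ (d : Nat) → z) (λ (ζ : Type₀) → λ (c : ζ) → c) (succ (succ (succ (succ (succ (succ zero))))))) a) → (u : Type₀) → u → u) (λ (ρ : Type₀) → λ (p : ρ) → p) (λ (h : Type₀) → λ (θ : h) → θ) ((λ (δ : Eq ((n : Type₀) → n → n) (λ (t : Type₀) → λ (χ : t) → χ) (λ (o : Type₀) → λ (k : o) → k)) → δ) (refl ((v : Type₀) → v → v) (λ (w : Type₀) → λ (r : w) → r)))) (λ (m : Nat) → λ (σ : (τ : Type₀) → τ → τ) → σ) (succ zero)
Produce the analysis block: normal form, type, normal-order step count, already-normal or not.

normal form:
  λ (y : Type₀) → λ (l : y) → l
inferred type:
  (y : Type₀) → y → y
reduction steps (normal order): 9
already normal: no
first redex: an elimNat iota-redex


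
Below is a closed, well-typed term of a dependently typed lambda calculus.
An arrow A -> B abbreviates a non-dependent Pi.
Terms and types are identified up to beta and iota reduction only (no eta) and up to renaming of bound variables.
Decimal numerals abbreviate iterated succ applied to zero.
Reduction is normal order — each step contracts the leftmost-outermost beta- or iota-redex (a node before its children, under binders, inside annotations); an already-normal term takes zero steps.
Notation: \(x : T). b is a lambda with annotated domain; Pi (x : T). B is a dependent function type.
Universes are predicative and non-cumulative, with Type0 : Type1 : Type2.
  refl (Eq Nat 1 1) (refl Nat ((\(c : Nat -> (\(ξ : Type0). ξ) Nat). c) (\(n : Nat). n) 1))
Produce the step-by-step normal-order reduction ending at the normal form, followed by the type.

normal-order reduction:
  refl (Eq Nat 1 1) (refl Nat ((\(c : Nat -> (\(ξ : Type0). ξ) Nat). c) (\(n : Nat). n) 1))
  ~> refl (Eq Nat 1 1) (refl Nat ((\(c : Nat). c) 1))
  ~> refl (Eq Nat 1 1) (refl Nat 1)
inferred type:
  Eq (Eq Nat 1 1) (refl Nat 1) (refl Nat 1)


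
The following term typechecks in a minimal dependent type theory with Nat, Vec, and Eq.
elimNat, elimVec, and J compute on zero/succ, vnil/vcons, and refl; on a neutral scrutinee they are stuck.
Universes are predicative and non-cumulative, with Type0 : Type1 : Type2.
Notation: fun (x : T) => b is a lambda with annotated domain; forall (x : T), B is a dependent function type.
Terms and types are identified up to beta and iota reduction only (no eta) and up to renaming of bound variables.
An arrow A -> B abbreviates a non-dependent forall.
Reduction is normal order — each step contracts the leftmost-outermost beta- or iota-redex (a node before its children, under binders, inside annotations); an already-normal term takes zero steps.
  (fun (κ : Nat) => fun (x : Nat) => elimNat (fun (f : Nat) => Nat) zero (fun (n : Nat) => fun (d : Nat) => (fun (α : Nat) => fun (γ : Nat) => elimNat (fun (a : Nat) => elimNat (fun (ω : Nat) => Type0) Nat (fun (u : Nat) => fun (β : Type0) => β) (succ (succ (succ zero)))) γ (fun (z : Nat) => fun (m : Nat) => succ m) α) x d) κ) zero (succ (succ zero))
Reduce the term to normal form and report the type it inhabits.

resulting normal form:
  zero
type:
  Nat


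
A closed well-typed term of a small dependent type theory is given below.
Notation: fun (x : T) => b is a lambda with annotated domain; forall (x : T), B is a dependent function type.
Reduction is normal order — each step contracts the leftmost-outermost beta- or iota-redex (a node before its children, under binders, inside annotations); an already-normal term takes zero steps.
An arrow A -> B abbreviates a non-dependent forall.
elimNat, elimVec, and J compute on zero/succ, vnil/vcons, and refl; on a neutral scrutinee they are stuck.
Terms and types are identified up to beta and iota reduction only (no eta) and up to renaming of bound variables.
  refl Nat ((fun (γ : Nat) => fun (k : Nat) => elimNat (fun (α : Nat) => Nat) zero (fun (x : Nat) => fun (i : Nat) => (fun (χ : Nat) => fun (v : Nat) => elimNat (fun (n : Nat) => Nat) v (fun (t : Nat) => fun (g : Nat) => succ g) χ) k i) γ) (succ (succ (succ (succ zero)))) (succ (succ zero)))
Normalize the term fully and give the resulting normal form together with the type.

normal form:
  refl Nat (succ (succ (succ (succ (succ (succ (succ (succ zero))))))))
type:
  Eq Nat (succ (succ (succ (succ (succ (succ (succ (succ zero)))))))) (succ (succ (succ (succ (succ (succ (succ (succ zero))))))))
observation: 51 normal-order steps normalize the term, beginning with a beta-redex.


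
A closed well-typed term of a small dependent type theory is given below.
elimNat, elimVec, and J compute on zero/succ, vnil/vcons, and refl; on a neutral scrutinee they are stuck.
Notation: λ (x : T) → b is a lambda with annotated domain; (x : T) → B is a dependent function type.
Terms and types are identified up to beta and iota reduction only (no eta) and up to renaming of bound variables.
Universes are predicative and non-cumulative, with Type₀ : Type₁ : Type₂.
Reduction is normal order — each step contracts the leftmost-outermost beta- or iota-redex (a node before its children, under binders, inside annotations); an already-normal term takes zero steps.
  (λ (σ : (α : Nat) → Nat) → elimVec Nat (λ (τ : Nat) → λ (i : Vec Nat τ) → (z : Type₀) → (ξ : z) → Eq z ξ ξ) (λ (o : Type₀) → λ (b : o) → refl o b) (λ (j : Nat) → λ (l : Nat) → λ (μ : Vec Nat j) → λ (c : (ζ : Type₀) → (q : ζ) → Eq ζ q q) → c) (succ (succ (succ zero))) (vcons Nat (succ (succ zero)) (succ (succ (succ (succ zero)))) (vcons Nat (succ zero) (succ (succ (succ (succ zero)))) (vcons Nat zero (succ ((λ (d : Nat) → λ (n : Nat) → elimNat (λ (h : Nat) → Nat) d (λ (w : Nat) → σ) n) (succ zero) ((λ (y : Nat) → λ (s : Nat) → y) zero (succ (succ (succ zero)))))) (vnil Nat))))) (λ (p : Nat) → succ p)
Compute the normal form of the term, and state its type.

normal form:
  λ (σ : Type₀) → λ (α : σ) → refl σ α
type:
  (σ : Type₀) → (α : σ) → Eq σ α α
observation: the first redex contracted is a beta-redex; the normal form is reached in 17 normal-order steps.


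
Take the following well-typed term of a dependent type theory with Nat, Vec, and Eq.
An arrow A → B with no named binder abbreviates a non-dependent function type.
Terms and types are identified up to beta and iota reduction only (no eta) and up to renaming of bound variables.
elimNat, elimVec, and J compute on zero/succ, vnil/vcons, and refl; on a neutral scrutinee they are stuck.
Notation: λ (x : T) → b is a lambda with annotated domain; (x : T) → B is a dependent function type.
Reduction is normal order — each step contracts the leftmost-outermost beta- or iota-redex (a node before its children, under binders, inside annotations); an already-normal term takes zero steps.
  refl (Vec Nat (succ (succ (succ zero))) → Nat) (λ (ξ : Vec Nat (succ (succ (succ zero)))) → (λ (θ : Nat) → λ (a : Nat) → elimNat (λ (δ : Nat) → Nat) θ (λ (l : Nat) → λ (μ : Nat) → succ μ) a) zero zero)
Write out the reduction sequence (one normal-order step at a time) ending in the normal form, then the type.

normal-order reduction sequence:
  refl (Vec Nat (succ (succ (succ zero))) → Nat) (λ (ξ : Vec Nat (succ (succ (succ zero)))) → (λ (θ : Nat) → λ (a : Nat) → elimNat (λ (δ : Nat) → Nat) θ (λ (l : Nat) → λ (μ : Nat) → succ μ) a) zero zero)
  ~> refl (Vec Nat (succ (succ (succ zero))) → Nat) (λ (ξ : Vec Nat (succ (succ (succ zero)))) → (λ (θ : Nat) → elimNat (λ (a : Nat) → Nat) zero (λ (δ : Nat) → λ (l : Nat) → succ l) θ) zero)
  ~> refl (Vec Nat (succ (succ (succ zero))) → Nat) (λ (ξ : Vec Nat (succ (succ (succ zero)))) → elimNat (λ (θ : Nat) → Nat) zero (λ (a : Nat) → λ (δ : Nat) → succ δ) zero)
  ~> refl (Vec Nat (succ (succ (succ zero))) → Nat) (λ (ξ : Vec Nat (succ (succ (succ zero)))) → zero)
type:
  Eq (Vec Nat (succ (succ (succ zero))) → Nat) (λ (ξ : Vec Nat (succ (succ (succ zero)))) → zero) (λ (θ : Vec Nat (succ (succ (succ zero)))) → zero)


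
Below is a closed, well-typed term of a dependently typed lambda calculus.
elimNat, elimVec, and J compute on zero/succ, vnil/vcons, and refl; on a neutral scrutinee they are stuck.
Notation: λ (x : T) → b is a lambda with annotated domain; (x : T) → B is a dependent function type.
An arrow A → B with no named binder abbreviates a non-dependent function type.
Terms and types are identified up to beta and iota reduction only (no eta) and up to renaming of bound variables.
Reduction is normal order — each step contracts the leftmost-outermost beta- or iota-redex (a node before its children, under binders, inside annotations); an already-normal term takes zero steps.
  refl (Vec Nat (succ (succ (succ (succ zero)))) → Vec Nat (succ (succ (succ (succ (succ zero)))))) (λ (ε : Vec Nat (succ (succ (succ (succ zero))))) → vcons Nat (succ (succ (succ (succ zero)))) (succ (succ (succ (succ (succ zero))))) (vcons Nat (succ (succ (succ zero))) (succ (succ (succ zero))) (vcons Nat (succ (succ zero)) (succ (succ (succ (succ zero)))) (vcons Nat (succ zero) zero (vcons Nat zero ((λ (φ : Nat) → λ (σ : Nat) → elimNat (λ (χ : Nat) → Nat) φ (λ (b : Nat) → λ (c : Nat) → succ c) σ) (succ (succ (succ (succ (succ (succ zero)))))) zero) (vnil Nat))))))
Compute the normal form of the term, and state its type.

normal form:
  refl (Vec Nat (succ (succ (succ (succ zero)))) → Vec Nat (succ (succ (succ (succ (succ zero)))))) (λ (ε : Vec Nat (succ (succ (succ (succ zero))))) → vcons Nat (succ (succ (succ (succ zero)))) (succ (succ (succ (succ (succ zero))))) (vcons Nat (succ (succ (succ zero))) (succ (succ (succ zero))) (vcons Nat (succ (succ zero)) (succ (succ (succ (succ zero)))) (vcons Nat (succ zero) zero (vcons Nat zero (succ (succ (succ (succ (succ (succ zero)))))) (vnil Nat))))))
inferred type:
  Eq (Vec Nat (succ (succ (succ (succ zero)))) → Vec Nat (succ (succ (succ (succ (succ zero)))))) (λ (ε : Vec Nat (succ (succ (succ (succ zero))))) → vcons Nat (succ (succ (succ (succ zero)))) (succ (succ (succ (succ (succ zero))))) (vcons Nat (succ (succ (succ zero))) (succ (succ (succ zero))) (vcons Nat (succ (succ zero)) (succ (succ (succ (succ zero)))) (vcons Nat (succ zero) zero (vcons Nat zero (succ (succ (succ (succ (succ (succ zero)))))) (vnil Nat)))))) (λ (φ : Vec Nat (succ (succ (succ (succ zero))))) → vcons Nat (succ (succ (succ (succ zero)))) (succ (succ (succ (succ (succ zero))))) (vcons Nat (succ (succ (succ zero))) (succ (succ (succ zero))) (vcons Nat (succ (succ zero)) (succ (succ (succ (succ zero)))) (vcons Nat (succ zero) zero (vcons Nat zero (succ (succ (succ (succ (succ (succ zero)))))) (vnil Nat))))))
observation: contracting a beta-redex first, the term normalizes in 3 steps.


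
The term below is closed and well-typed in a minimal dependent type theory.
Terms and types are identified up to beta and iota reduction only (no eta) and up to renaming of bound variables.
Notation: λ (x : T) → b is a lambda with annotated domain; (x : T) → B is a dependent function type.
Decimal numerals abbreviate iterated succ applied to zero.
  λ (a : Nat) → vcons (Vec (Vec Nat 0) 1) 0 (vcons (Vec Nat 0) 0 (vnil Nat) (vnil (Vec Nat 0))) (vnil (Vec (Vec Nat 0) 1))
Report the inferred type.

the term's type:
  (a : Nat) → Vec (Vec (Vec Nat 0) 1) 1


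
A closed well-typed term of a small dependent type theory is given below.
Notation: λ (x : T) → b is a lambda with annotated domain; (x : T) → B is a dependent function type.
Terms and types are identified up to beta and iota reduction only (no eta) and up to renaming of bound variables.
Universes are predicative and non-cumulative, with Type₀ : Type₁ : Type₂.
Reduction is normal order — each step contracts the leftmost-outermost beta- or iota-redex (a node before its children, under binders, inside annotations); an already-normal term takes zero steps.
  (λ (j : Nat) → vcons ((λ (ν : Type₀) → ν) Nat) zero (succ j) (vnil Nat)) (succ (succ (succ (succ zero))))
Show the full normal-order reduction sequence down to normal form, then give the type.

normal-order reduction:
  (λ (j : Nat) → vcons ((λ (ν : Type₀) → ν) Nat) zero (succ j) (vnil Nat)) (succ (succ (succ (succ zero))))
  ~> vcons ((λ (j : Type₀) → j) Nat) zero (succ (succ (succ (succ (succ zero))))) (vnil Nat)
  ~> vcons Nat zero (succ (succ (succ (succ (succ zero))))) (vnil Nat)
the term's type:
  Vec Nat (succ zero)


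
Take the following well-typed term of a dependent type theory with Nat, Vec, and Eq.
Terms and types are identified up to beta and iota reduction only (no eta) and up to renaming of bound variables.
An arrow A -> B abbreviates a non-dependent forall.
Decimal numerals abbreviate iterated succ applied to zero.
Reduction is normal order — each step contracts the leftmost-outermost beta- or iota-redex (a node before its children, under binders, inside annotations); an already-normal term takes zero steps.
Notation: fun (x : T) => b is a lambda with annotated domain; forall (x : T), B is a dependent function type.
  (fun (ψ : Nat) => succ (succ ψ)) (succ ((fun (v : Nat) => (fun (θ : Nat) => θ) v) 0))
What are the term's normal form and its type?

resulting normal form:
  3
type:
  Nat
observation: 3 normal-order steps separate the term from its normal form.


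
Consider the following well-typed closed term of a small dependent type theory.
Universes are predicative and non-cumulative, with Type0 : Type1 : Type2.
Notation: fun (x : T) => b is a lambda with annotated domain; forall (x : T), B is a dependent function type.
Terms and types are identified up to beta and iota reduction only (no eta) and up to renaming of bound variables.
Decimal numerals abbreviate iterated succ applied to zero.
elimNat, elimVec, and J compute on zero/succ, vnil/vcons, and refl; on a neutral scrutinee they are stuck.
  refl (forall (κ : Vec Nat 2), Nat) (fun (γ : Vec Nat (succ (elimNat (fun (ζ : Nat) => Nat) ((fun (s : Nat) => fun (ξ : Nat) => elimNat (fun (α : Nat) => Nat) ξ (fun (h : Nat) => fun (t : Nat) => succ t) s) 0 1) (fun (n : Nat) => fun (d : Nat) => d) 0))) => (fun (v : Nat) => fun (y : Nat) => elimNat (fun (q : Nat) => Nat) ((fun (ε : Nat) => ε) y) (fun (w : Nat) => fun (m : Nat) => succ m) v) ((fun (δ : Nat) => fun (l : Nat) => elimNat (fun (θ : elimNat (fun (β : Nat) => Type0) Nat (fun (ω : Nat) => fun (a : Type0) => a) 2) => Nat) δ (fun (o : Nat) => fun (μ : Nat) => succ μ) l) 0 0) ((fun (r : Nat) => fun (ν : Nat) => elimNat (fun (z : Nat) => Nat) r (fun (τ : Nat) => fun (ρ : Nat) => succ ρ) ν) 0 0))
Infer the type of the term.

inferred type:
  Eq (forall (κ : Vec Nat 2), Nat) (fun (γ : Vec Nat 2) => 0) (fun (ζ : Vec Nat 2) => 0)
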